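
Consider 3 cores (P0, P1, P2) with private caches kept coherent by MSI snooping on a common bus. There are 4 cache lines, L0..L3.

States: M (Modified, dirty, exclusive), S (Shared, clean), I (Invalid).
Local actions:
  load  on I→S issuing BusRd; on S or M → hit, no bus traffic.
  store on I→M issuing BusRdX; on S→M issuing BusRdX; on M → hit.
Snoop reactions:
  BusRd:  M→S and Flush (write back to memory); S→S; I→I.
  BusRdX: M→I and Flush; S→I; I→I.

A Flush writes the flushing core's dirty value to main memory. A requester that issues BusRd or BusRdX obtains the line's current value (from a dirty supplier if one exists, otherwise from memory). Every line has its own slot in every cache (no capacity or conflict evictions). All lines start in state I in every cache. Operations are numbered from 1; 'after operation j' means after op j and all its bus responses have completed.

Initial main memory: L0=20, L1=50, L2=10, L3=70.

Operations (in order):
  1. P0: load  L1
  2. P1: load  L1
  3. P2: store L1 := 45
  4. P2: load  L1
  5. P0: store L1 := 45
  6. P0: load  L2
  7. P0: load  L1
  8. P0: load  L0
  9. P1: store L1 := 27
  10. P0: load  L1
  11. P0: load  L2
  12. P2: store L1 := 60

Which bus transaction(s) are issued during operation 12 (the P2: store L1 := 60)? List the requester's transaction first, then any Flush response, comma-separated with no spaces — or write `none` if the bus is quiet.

  op1 P0: load  L1 → S/I/I on L1; bus BusRd; mem=50
  op2 P1: load  L1 → S/S/I on L1; bus BusRd; mem=50
  op3 P2: store L1 := 45 → I/I/M on L1; bus BusRdX; mem=50
  op4 P2: load  L1 → I/I/M on L1; bus (none); mem=50
  op5 P0: store L1 := 45 → M/I/I on L1; bus BusRdX Flush; mem=45
  op6 P0: load  L2 → S/I/I on L2; bus BusRd; mem=10
  op7 P0: load  L1 → M/I/I on L1; bus (none); mem=45
  op8 P0: load  L0 → S/I/I on L0; bus BusRd; mem=20
  op9 P1: store L1 := 27 → I/M/I on L1; bus BusRdX Flush; mem=45
  op10 P0: load  L1 → S/S/I on L1; bus BusRd Flush; mem=27
  op11 P0: load  L2 → S/I/I on L2; bus (none); mem=10
  op12 P2: store L1 := 60 → I/I/M on L1; bus BusRdX; mem=27

bus = BusRdX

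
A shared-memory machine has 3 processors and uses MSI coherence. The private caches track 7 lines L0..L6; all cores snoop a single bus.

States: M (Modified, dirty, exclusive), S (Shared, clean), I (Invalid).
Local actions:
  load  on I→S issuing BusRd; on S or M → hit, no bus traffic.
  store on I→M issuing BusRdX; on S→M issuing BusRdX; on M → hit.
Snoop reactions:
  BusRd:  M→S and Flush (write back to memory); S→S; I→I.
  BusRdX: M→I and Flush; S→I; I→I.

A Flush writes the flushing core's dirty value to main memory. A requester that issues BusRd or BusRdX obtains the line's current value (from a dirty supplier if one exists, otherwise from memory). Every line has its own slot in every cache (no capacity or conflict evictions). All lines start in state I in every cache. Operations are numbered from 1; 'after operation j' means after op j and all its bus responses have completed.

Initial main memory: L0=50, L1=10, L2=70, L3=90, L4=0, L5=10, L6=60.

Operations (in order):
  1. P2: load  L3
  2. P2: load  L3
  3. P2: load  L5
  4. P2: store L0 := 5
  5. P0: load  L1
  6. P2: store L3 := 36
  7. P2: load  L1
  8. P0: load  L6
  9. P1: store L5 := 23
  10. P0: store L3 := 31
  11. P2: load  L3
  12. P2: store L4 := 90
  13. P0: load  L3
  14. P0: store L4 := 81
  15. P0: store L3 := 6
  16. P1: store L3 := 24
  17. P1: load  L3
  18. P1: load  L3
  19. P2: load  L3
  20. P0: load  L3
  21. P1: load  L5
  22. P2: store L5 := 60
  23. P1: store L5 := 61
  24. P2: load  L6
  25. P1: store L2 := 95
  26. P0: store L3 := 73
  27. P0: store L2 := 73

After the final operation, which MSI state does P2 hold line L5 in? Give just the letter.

state = I

  op1 P2: load  L3 → I/I/S on L3; bus BusRd; mem=90
  op2 P2: load  L3 → I/I/S on L3; bus (none); mem=90
  op3 P2: load  L5 → I/I/S on L5; bus BusRd; mem=10
  op4 P2: store L0 := 5 → I/I/M on L0; bus BusRdX; mem=50
  op5 P0: load  L1 → S/I/I on L1; bus BusRd; mem=10
  op6 P2: store L3 := 36 → I/I/M on L3; bus BusRdX; mem=90
  op7 P2: load  L1 → S/I/S on L1; bus BusRd; mem=10
  op8 P0: load  L6 → S/I/I on L6; bus BusRd; mem=60
  op9 P1: store L5 := 23 → I/M/I on L5; bus BusRdX; mem=10
  op10 P0: store L3 := 31 → M/I/I on L3; bus BusRdX Flush; mem=36
  op11 P2: load  L3 → S/I/S on L3; bus BusRd Flush; mem=31
  op12 P2: store L4 := 90 → I/I/M on L4; bus BusRdX; mem=0
  op13 P0: load  L3 → S/I/S on L3; bus (none); mem=31
  op14 P0: store L4 := 81 → M/I/I on L4; bus BusRdX Flush; mem=90
  op15 P0: store L3 := 6 → M/I/I on L3; bus BusRdX; mem=31
  op16 P1: store L3 := 24 → I/M/I on L3; bus BusRdX Flush; mem=6
  op17 P1: load  L3 → I/M/I on L3; bus (none); mem=6
  op18 P1: load  L3 → I/M/I on L3; bus (none); mem=6
  op19 P2: load  L3 → I/S/S on L3; bus BusRd Flush; mem=24
  op20 P0: load  L3 → S/S/S on L3; bus BusRd; mem=24
  op21 P1: load  L5 → I/M/I on L5; bus (none); mem=10
  op22 P2: store L5 := 60 → I/I/M on L5; bus BusRdX Flush; mem=23
  op23 P1: store L5 := 61 → I/M/I on L5; bus BusRdX Flush; mem=60
  op24 P2: load  L6 → S/I/S on L6; bus BusRd; mem=60
  op25 P1: store L2 := 95 → I/M/I on L2; bus BusRdX; mem=70
  op26 P0: store L3 := 73 → M/I/I on L3; bus BusRdX; mem=24
  op27 P0: store L2 := 73 → M/I/I on L2; bus BusRdX Flush; mem=95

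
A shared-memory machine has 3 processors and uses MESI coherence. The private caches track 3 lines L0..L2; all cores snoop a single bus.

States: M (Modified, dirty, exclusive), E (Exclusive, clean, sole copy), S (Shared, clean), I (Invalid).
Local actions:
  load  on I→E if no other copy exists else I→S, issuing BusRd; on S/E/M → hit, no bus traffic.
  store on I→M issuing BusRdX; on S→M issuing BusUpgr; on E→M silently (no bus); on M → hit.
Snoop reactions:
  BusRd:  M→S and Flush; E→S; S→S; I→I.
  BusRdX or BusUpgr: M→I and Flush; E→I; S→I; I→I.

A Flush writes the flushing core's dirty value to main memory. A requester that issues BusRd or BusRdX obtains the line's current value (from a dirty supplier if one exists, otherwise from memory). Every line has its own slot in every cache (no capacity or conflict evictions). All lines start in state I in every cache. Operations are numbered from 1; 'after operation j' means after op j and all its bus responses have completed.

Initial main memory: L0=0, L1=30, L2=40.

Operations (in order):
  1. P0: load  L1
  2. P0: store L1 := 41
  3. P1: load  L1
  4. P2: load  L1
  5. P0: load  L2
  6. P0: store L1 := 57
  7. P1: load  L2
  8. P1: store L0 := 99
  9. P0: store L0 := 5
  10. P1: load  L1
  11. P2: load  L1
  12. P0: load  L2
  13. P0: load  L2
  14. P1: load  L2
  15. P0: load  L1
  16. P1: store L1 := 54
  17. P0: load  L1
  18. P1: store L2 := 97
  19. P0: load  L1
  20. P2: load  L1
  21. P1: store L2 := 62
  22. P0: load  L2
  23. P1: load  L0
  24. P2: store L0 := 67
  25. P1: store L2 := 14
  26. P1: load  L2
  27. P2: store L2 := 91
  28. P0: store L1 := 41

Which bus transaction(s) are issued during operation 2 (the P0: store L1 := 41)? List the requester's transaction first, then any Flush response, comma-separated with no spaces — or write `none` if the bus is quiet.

bus = none

step 1: P0: load  L1  ⟶  EII  (L1)  txn=BusRd  M[L1]=30
step 2: P0: store L1 := 41  ⟶  MII  (L1)  txn=∅  M[L1]=30
step 3: P1: load  L1  ⟶  SSI  (L1)  txn=BusRd+Flush  M[L1]=41
step 4: P2: load  L1  ⟶  SSS  (L1)  txn=BusRd  M[L1]=41
step 5: P0: load  L2  ⟶  EII  (L2)  txn=BusRd  M[L2]=40
step 6: P0: store L1 := 57  ⟶  MII  (L1)  txn=BusUpgr  M[L1]=41
step 7: P1: load  L2  ⟶  SSI  (L2)  txn=BusRd  M[L2]=40
step 8: P1: store L0 := 99  ⟶  IMI  (L0)  txn=BusRdX  M[L0]=0
step 9: P0: store L0 := 5  ⟶  MII  (L0)  txn=BusRdX+Flush  M[L0]=99
step 10: P1: load  L1  ⟶  SSI  (L1)  txn=BusRd+Flush  M[L1]=57
step 11: P2: load  L1  ⟶  SSS  (L1)  txn=BusRd  M[L1]=57
step 12: P0: load  L2  ⟶  SSI  (L2)  txn=∅  M[L2]=40
step 13: P0: load  L2  ⟶  SSI  (L2)  txn=∅  M[L2]=40
step 14: P1: load  L2  ⟶  SSI  (L2)  txn=∅  M[L2]=40
step 15: P0: load  L1  ⟶  SSS  (L1)  txn=∅  M[L1]=57
step 16: P1: store L1 := 54  ⟶  IMI  (L1)  txn=BusUpgr  M[L1]=57
step 17: P0: load  L1  ⟶  SSI  (L1)  txn=BusRd+Flush  M[L1]=54
step 18: P1: store L2 := 97  ⟶  IMI  (L2)  txn=BusUpgr  M[L2]=40
step 19: P0: load  L1  ⟶  SSI  (L1)  txn=∅  M[L1]=54
step 20: P2: load  L1  ⟶  SSS  (L1)  txn=BusRd  M[L1]=54
step 21: P1: store L2 := 62  ⟶  IMI  (L2)  txn=∅  M[L2]=40
step 22: P0: load  L2  ⟶  SSI  (L2)  txn=BusRd+Flush  M[L2]=62
step 23: P1: load  L0  ⟶  SSI  (L0)  txn=BusRd+Flush  M[L0]=5
step 24: P2: store L0 := 67  ⟶  IIM  (L0)  txn=BusRdX  M[L0]=5
step 25: P1: store L2 := 14  ⟶  IMI  (L2)  txn=BusUpgr  M[L2]=62
step 26: P1: load  L2  ⟶  IMI  (L2)  txn=∅  M[L2]=62
step 27: P2: store L2 := 91  ⟶  IIM  (L2)  txn=BusRdX+Flush  M[L2]=14
step 28: P0: store L1 := 41  ⟶  MII  (L1)  txn=BusUpgr  M[L1]=54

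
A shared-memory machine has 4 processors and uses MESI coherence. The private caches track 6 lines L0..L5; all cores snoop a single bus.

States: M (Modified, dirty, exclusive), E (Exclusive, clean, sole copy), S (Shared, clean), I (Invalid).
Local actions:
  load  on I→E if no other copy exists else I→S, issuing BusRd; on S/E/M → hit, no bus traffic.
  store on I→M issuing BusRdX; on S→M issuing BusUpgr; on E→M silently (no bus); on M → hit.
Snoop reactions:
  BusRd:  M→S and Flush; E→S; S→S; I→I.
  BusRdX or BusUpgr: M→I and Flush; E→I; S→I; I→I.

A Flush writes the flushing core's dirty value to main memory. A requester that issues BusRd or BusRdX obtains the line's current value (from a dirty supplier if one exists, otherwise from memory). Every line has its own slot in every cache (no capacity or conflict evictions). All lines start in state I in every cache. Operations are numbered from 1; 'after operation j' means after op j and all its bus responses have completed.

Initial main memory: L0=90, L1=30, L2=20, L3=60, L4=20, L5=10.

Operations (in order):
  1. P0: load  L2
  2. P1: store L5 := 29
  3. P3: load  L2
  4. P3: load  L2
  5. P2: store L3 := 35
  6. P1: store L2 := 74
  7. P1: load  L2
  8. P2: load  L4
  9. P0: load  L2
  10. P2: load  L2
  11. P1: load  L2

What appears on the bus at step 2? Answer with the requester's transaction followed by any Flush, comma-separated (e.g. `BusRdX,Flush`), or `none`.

step 1: P0: load  L2  ⟶  EIII  (L2)  txn=BusRd  M[L2]=20
step 2: P1: store L5 := 29  ⟶  IMII  (L5)  txn=BusRdX  M[L5]=10
step 3: P3: load  L2  ⟶  SIIS  (L2)  txn=BusRd  M[L2]=20
step 4: P3: load  L2  ⟶  SIIS  (L2)  txn=∅  M[L2]=20
step 5: P2: store L3 := 35  ⟶  IIMI  (L3)  txn=BusRdX  M[L3]=60
step 6: P1: store L2 := 74  ⟶  IMII  (L2)  txn=BusRdX  M[L2]=20
step 7: P1: load  L2  ⟶  IMII  (L2)  txn=∅  M[L2]=20
step 8: P2: load  L4  ⟶  IIEI  (L4)  txn=BusRd  M[L4]=20
step 9: P0: load  L2  ⟶  SSII  (L2)  txn=BusRd+Flush  M[L2]=74
step 10: P2: load  L2  ⟶  SSSI  (L2)  txn=BusRd  M[L2]=74
step 11: P1: load  L2  ⟶  SSSI  (L2)  txn=∅  M[L2]=74

bus = BusRdX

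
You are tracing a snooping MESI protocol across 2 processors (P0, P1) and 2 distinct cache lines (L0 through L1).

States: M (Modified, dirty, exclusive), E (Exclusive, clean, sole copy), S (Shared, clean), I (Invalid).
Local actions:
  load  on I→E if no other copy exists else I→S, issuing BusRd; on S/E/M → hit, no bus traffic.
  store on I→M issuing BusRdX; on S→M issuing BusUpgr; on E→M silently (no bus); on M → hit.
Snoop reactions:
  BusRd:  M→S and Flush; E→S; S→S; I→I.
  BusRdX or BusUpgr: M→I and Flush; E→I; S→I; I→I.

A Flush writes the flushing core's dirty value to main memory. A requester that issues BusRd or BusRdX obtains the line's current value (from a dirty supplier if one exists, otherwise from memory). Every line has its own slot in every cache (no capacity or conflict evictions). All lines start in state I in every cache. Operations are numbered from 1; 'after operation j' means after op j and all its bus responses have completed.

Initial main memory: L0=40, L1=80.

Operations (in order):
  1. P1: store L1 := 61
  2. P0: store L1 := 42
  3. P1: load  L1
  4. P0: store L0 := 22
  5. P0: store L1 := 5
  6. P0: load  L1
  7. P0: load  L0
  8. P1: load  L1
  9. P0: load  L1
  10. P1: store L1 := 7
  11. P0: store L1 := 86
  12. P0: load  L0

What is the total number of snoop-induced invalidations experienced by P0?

invalidations = 1

  op1 P1: store L1 := 61 → I/M on L1; bus BusRdX; mem=80
  op2 P0: store L1 := 42 → M/I on L1; bus BusRdX Flush; mem=61
  op3 P1: load  L1 → S/S on L1; bus BusRd Flush; mem=42
  op4 P0: store L0 := 22 → M/I on L0; bus BusRdX; mem=40
  op5 P0: store L1 := 5 → M/I on L1; bus BusUpgr; mem=42
  op6 P0: load  L1 → M/I on L1; bus (none); mem=42
  op7 P0: load  L0 → M/I on L0; bus (none); mem=40
  op8 P1: load  L1 → S/S on L1; bus BusRd Flush; mem=5
  op9 P0: load  L1 → S/S on L1; bus (none); mem=5
  op10 P1: store L1 := 7 → I/M on L1; bus BusUpgr; mem=5
  op11 P0: store L1 := 86 → M/I on L1; bus BusRdX Flush; mem=7
  op12 P0: load  L0 → M/I on L0; bus (none); mem=40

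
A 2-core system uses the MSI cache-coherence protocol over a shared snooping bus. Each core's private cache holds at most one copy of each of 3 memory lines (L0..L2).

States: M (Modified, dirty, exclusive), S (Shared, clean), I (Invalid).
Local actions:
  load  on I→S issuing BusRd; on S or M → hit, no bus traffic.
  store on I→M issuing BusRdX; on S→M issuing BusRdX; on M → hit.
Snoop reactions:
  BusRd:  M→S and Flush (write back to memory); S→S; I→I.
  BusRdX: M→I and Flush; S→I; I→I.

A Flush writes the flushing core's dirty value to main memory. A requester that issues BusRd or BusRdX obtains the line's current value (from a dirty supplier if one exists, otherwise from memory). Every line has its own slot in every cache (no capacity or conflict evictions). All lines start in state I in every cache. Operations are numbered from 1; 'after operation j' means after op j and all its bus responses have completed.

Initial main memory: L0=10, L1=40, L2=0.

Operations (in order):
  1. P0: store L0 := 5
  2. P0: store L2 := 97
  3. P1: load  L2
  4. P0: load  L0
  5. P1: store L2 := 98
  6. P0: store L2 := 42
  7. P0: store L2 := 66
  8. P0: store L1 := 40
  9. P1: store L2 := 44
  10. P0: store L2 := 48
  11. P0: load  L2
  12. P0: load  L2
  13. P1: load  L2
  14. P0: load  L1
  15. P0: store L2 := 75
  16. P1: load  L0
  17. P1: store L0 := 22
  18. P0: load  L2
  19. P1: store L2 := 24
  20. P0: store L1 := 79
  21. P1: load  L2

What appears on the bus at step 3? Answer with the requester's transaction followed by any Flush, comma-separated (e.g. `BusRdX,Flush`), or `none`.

bus = BusRd,Flush

step 1: P0: store L0 := 5  ⟶  MI  (L0)  txn=BusRdX  M[L0]=10
step 2: P0: store L2 := 97  ⟶  MI  (L2)  txn=BusRdX  M[L2]=0
step 3: P1: load  L2  ⟶  SS  (L2)  txn=BusRd+Flush  M[L2]=97
step 4: P0: load  L0  ⟶  MI  (L0)  txn=∅  M[L0]=10
step 5: P1: store L2 := 98  ⟶  IM  (L2)  txn=BusRdX  M[L2]=97
step 6: P0: store L2 := 42  ⟶  MI  (L2)  txn=BusRdX+Flush  M[L2]=98
step 7: P0: store L2 := 66  ⟶  MI  (L2)  txn=∅  M[L2]=98
step 8: P0: store L1 := 40  ⟶  MI  (L1)  txn=BusRdX  M[L1]=40
step 9: P1: store L2 := 44  ⟶  IM  (L2)  txn=BusRdX+Flush  M[L2]=66
step 10: P0: store L2 := 48  ⟶  MI  (L2)  txn=BusRdX+Flush  M[L2]=44
step 11: P0: load  L2  ⟶  MI  (L2)  txn=∅  M[L2]=44
step 12: P0: load  L2  ⟶  MI  (L2)  txn=∅  M[L2]=44
step 13: P1: load  L2  ⟶  SS  (L2)  txn=BusRd+Flush  M[L2]=48
step 14: P0: load  L1  ⟶  MI  (L1)  txn=∅  M[L1]=40
step 15: P0: store L2 := 75  ⟶  MI  (L2)  txn=BusRdX  M[L2]=48
step 16: P1: load  L0  ⟶  SS  (L0)  txn=BusRd+Flush  M[L0]=5
step 17: P1: store L0 := 22  ⟶  IM  (L0)  txn=BusRdX  M[L0]=5
step 18: P0: load  L2  ⟶  MI  (L2)  txn=∅  M[L2]=48
step 19: P1: store L2 := 24  ⟶  IM  (L2)  txn=BusRdX+Flush  M[L2]=75
step 20: P0: store L1 := 79  ⟶  MI  (L1)  txn=∅  M[L1]=40
step 21: P1: load  L2  ⟶  IM  (L2)  txn=∅  M[L2]=75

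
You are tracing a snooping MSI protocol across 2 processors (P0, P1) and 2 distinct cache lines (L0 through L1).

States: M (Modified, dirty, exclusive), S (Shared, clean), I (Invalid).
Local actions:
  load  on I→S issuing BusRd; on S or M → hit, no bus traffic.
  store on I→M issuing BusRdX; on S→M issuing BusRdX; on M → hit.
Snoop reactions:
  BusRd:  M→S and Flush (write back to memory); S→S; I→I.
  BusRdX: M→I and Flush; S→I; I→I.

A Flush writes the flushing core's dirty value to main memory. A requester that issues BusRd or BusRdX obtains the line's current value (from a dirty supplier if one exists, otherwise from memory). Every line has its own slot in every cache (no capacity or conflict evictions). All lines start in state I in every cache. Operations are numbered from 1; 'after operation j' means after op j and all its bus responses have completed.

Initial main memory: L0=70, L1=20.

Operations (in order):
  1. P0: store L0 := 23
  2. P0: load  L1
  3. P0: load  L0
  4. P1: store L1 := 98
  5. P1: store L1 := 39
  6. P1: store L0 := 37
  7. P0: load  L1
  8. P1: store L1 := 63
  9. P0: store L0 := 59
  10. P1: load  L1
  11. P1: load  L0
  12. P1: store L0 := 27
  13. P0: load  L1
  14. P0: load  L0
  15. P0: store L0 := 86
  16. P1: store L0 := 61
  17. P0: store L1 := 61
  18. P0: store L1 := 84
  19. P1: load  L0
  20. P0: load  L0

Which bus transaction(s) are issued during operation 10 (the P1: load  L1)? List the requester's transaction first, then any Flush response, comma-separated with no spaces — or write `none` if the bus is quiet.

bus = none

  op1 P0: store L0 := 23 → M/I on L0; bus BusRdX; mem=70
  op2 P0: load  L1 → S/I on L1; bus BusRd; mem=20
  op3 P0: load  L0 → M/I on L0; bus (none); mem=70
  op4 P1: store L1 := 98 → I/M on L1; bus BusRdX; mem=20
  op5 P1: store L1 := 39 → I/M on L1; bus (none); mem=20
  op6 P1: store L0 := 37 → I/M on L0; bus BusRdX Flush; mem=23
  op7 P0: load  L1 → S/S on L1; bus BusRd Flush; mem=39
  op8 P1: store L1 := 63 → I/M on L1; bus BusRdX; mem=39
  op9 P0: store L0 := 59 → M/I on L0; bus BusRdX Flush; mem=37
  op10 P1: load  L1 → I/M on L1; bus (none); mem=39
  op11 P1: load  L0 → S/S on L0; bus BusRd Flush; mem=59
  op12 P1: store L0 := 27 → I/M on L0; bus BusRdX; mem=59
  op13 P0: load  L1 → S/S on L1; bus BusRd Flush; mem=63
  op14 P0: load  L0 → S/S on L0; bus BusRd Flush; mem=27
  op15 P0: store L0 := 86 → M/I on L0; bus BusRdX; mem=27
  op16 P1: store L0 := 61 → I/M on L0; bus BusRdX Flush; mem=86
  op17 P0: store L1 := 61 → M/I on L1; bus BusRdX; mem=63
  op18 P0: store L1 := 84 → M/I on L1; bus (none); mem=63
  op19 P1: load  L0 → I/M on L0; bus (none); mem=86
  op20 P0: load  L0 → S/S on L0; bus BusRd Flush; mem=61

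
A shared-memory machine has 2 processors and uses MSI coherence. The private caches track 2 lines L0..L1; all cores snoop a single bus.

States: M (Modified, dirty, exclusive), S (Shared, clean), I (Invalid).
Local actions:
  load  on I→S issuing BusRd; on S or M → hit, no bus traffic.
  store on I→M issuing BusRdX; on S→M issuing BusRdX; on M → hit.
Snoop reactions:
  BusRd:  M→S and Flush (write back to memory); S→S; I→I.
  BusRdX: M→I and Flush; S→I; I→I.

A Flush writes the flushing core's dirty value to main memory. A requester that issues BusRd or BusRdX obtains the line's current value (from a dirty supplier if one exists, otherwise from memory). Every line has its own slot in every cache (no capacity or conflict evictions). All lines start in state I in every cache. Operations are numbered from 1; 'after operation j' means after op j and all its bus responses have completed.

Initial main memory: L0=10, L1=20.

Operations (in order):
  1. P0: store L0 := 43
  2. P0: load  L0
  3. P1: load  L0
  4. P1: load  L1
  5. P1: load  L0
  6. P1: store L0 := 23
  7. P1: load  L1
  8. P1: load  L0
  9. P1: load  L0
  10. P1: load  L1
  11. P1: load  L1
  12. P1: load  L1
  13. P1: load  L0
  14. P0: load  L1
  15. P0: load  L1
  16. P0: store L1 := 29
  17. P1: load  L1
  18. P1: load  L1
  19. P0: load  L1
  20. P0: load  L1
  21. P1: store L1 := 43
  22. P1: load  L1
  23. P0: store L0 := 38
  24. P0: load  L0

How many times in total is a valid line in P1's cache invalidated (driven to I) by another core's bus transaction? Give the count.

[1] P0: store L0 := 43 | P0:M(43), P1:I | bus: BusRdX
[2] P0: load  L0 | P0:M(43), P1:I | bus: none
[3] P1: load  L0 | P0:S(43), P1:S(43) | bus: BusRd,Flush
[4] P1: load  L1 | P0:I, P1:S(20) | bus: BusRd
[5] P1: load  L0 | P0:S(43), P1:S(43) | bus: none
[6] P1: store L0 := 23 | P0:I, P1:M(23) | bus: BusRdX
[7] P1: load  L1 | P0:I, P1:S(20) | bus: none
[8] P1: load  L0 | P0:I, P1:M(23) | bus: none
[9] P1: load  L0 | P0:I, P1:M(23) | bus: none
[10] P1: load  L1 | P0:I, P1:S(20) | bus: none
[11] P1: load  L1 | P0:I, P1:S(20) | bus: none
[12] P1: load  L1 | P0:I, P1:S(20) | bus: none
[13] P1: load  L0 | P0:I, P1:M(23) | bus: none
[14] P0: load  L1 | P0:S(20), P1:S(20) | bus: BusRd
[15] P0: load  L1 | P0:S(20), P1:S(20) | bus: none
[16] P0: store L1 := 29 | P0:M(29), P1:I | bus: BusRdX
[17] P1: load  L1 | P0:S(29), P1:S(29) | bus: BusRd,Flush
[18] P1: load  L1 | P0:S(29), P1:S(29) | bus: none
[19] P0: load  L1 | P0:S(29), P1:S(29) | bus: none
[20] P0: load  L1 | P0:S(29), P1:S(29) | bus: none
[21] P1: store L1 := 43 | P0:I, P1:M(43) | bus: BusRdX
[22] P1: load  L1 | P0:I, P1:M(43) | bus: none
[23] P0: store L0 := 38 | P0:M(38), P1:I | bus: BusRdX,Flush
[24] P0: load  L0 | P0:M(38), P1:I | bus: none

invalidations = 2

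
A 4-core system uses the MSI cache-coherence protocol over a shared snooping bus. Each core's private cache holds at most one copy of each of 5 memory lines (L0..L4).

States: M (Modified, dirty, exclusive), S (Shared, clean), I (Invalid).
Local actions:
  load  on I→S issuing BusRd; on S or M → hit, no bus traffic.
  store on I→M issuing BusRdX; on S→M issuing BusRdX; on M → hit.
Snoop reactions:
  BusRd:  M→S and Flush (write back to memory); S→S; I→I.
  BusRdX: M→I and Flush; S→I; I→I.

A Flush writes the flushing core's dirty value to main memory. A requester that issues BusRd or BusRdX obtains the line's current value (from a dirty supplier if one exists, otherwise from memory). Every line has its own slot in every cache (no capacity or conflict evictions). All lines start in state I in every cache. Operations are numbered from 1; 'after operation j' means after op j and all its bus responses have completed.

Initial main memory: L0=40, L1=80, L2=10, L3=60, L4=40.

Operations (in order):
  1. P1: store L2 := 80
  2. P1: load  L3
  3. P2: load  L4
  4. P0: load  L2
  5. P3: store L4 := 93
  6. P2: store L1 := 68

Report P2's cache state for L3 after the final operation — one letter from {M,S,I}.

state = I

1. P1: store L2 := 80  bus=[BusRdX]  L2: P0=I P1=M P2=I P3=I  mem[L2]=10
2. P1: load  L3  bus=[BusRd]  L3: P0=I P1=S P2=I P3=I  mem[L3]=60
3. P2: load  L4  bus=[BusRd]  L4: P0=I P1=I P2=S P3=I  mem[L4]=40
4. P0: load  L2  bus=[BusRd,Flush]  L2: P0=S P1=S P2=I P3=I  mem[L2]=80
5. P3: store L4 := 93  bus=[BusRdX]  L4: P0=I P1=I P2=I P3=M  mem[L4]=40
6. P2: store L1 := 68  bus=[BusRdX]  L1: P0=I P1=I P2=M P3=I  mem[L1]=80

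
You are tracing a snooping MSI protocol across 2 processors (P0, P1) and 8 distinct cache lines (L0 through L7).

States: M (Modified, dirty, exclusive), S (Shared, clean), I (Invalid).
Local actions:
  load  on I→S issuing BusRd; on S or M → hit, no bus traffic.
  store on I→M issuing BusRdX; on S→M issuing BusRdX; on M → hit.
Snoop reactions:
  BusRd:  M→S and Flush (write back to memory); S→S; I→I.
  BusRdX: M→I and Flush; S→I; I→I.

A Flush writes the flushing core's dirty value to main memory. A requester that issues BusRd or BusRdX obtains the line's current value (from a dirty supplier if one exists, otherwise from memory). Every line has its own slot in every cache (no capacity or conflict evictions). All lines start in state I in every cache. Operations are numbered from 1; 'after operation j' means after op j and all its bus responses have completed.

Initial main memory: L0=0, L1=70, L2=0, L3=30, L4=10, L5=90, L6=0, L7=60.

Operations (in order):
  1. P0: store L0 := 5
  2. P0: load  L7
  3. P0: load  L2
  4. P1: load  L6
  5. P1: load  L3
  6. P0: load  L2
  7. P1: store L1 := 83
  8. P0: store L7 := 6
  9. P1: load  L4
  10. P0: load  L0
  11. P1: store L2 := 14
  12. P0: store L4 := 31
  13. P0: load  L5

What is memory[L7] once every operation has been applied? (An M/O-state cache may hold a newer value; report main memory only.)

memory[L7] = 60

  op1 P0: store L0 := 5 → M/I on L0; bus BusRdX; mem=0
  op2 P0: load  L7 → S/I on L7; bus BusRd; mem=60
  op3 P0: load  L2 → S/I on L2; bus BusRd; mem=0
  op4 P1: load  L6 → I/S on L6; bus BusRd; mem=0
  op5 P1: load  L3 → I/S on L3; bus BusRd; mem=30
  op6 P0: load  L2 → S/I on L2; bus (none); mem=0
  op7 P1: store L1 := 83 → I/M on L1; bus BusRdX; mem=70
  op8 P0: store L7 := 6 → M/I on L7; bus BusRdX; mem=60
  op9 P1: load  L4 → I/S on L4; bus BusRd; mem=10
  op10 P0: load  L0 → M/I on L0; bus (none); mem=0
  op11 P1: store L2 := 14 → I/M on L2; bus BusRdX; mem=0
  op12 P0: store L4 := 31 → M/I on L4; bus BusRdX; mem=10
  op13 P0: load  L5 → S/I on L5; bus BusRd; mem=90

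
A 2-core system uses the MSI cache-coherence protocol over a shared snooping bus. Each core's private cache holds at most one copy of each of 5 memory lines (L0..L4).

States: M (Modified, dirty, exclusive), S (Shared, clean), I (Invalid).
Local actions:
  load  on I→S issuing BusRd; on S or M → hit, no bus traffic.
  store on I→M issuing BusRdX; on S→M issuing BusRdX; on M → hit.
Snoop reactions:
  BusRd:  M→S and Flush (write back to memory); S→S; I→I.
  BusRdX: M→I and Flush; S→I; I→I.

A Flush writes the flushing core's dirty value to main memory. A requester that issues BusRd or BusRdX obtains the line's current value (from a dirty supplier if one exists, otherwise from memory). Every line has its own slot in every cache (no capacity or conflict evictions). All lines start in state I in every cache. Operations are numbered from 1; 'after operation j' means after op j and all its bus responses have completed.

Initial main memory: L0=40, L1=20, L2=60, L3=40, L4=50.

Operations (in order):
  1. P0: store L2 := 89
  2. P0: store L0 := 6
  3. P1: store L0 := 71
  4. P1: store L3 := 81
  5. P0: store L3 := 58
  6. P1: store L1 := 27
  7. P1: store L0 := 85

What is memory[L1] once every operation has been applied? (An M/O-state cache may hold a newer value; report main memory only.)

[1] P0: store L2 := 89 | P0:M(89), P1:I | bus: BusRdX
[2] P0: store L0 := 6 | P0:M(6), P1:I | bus: BusRdX
[3] P1: store L0 := 71 | P0:I, P1:M(71) | bus: BusRdX,Flush
[4] P1: store L3 := 81 | P0:I, P1:M(81) | bus: BusRdX
[5] P0: store L3 := 58 | P0:M(58), P1:I | bus: BusRdX,Flush
[6] P1: store L1 := 27 | P0:I, P1:M(27) | bus: BusRdX
[7] P1: store L0 := 85 | P0:I, P1:M(85) | bus: none

memory[L1] = 20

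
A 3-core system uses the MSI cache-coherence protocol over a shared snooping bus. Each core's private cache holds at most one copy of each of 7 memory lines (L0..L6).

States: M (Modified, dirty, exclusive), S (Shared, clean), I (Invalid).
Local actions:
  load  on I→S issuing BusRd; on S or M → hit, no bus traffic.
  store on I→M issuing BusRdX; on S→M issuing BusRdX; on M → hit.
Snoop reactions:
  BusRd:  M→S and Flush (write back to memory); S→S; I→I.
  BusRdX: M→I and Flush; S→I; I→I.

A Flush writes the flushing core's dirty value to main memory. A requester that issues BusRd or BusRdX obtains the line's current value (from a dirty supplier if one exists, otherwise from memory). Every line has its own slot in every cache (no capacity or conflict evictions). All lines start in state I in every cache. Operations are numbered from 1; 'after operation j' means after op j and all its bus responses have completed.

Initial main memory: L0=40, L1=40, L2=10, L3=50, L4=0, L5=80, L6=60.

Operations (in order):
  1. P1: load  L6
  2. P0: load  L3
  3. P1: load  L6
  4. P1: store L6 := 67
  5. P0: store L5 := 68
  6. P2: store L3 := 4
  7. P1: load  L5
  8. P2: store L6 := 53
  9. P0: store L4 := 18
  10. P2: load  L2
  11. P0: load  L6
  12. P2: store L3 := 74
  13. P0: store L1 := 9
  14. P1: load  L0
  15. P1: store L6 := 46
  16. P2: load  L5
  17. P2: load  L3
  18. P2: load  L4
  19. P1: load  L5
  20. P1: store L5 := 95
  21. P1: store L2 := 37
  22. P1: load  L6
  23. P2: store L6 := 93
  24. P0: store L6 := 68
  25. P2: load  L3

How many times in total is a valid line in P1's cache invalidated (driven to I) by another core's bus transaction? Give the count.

step 1: P1: load  L6  ⟶  ISI  (L6)  txn=BusRd  M[L6]=60
step 2: P0: load  L3  ⟶  SII  (L3)  txn=BusRd  M[L3]=50
step 3: P1: load  L6  ⟶  ISI  (L6)  txn=∅  M[L6]=60
step 4: P1: store L6 := 67  ⟶  IMI  (L6)  txn=BusRdX  M[L6]=60
step 5: P0: store L5 := 68  ⟶  MII  (L5)  txn=BusRdX  M[L5]=80
step 6: P2: store L3 := 4  ⟶  IIM  (L3)  txn=BusRdX  M[L3]=50
step 7: P1: load  L5  ⟶  SSI  (L5)  txn=BusRd+Flush  M[L5]=68
step 8: P2: store L6 := 53  ⟶  IIM  (L6)  txn=BusRdX+Flush  M[L6]=67
step 9: P0: store L4 := 18  ⟶  MII  (L4)  txn=BusRdX  M[L4]=0
step 10: P2: load  L2  ⟶  IIS  (L2)  txn=BusRd  M[L2]=10
step 11: P0: load  L6  ⟶  SIS  (L6)  txn=BusRd+Flush  M[L6]=53
step 12: P2: store L3 := 74  ⟶  IIM  (L3)  txn=∅  M[L3]=50
step 13: P0: store L1 := 9  ⟶  MII  (L1)  txn=BusRdX  M[L1]=40
step 14: P1: load  L0  ⟶  ISI  (L0)  txn=BusRd  M[L0]=40
step 15: P1: store L6 := 46  ⟶  IMI  (L6)  txn=BusRdX  M[L6]=53
step 16: P2: load  L5  ⟶  SSS  (L5)  txn=BusRd  M[L5]=68
step 17: P2: load  L3  ⟶  IIM  (L3)  txn=∅  M[L3]=50
step 18: P2: load  L4  ⟶  SIS  (L4)  txn=BusRd+Flush  M[L4]=18
step 19: P1: load  L5  ⟶  SSS  (L5)  txn=∅  M[L5]=68
step 20: P1: store L5 := 95  ⟶  IMI  (L5)  txn=BusRdX  M[L5]=68
step 21: P1: store L2 := 37  ⟶  IMI  (L2)  txn=BusRdX  M[L2]=10
step 22: P1: load  L6  ⟶  IMI  (L6)  txn=∅  M[L6]=53
step 23: P2: store L6 := 93  ⟶  IIM  (L6)  txn=BusRdX+Flush  M[L6]=46
step 24: P0: store L6 := 68  ⟶  MII  (L6)  txn=BusRdX+Flush  M[L6]=93
step 25: P2: load  L3  ⟶  IIM  (L3)  txn=∅  M[L3]=50

invalidations = 2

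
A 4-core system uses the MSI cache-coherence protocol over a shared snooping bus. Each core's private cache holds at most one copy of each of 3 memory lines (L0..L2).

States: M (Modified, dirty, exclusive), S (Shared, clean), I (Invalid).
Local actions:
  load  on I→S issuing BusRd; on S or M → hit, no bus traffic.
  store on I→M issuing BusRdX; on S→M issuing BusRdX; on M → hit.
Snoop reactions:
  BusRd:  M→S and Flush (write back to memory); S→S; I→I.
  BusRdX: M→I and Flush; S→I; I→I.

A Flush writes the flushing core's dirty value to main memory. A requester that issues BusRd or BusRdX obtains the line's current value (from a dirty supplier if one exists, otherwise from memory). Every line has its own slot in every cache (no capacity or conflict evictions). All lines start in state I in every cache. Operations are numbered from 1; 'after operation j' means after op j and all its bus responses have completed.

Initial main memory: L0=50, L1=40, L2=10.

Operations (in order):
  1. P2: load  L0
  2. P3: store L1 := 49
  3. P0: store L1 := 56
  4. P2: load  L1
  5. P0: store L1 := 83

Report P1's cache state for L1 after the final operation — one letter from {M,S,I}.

state = I

  op1 P2: load  L0 → I/I/S/I on L0; bus BusRd; mem=50
  op2 P3: store L1 := 49 → I/I/I/M on L1; bus BusRdX; mem=40
  op3 P0: store L1 := 56 → M/I/I/I on L1; bus BusRdX Flush; mem=49
  op4 P2: load  L1 → S/I/S/I on L1; bus BusRd Flush; mem=56
  op5 P0: store L1 := 83 → M/I/I/I on L1; bus BusRdX; mem=56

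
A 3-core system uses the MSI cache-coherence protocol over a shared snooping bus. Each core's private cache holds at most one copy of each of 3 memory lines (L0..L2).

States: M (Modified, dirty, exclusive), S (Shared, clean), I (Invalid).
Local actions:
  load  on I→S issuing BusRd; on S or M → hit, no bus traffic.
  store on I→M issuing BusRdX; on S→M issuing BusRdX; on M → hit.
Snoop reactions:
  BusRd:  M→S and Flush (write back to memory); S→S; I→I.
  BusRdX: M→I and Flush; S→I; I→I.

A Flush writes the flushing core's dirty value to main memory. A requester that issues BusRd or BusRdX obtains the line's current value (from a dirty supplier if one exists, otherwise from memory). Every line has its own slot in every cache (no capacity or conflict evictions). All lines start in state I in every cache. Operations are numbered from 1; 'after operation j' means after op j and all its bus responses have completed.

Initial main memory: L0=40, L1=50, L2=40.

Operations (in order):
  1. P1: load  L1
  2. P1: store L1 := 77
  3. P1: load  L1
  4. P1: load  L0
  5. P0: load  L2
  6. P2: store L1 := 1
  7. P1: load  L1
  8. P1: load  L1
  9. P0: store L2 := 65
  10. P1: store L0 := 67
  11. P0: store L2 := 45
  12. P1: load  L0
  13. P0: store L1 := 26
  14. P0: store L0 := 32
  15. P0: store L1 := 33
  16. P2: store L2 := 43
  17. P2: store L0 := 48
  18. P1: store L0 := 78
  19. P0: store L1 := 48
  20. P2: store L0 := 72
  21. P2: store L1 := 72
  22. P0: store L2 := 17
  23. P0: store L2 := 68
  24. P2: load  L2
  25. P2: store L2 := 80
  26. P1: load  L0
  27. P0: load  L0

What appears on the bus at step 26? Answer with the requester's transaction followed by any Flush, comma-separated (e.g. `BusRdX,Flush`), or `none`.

bus = BusRd,Flush

[1] P1: load  L1 | P0:I, P1:S(50), P2:I | bus: BusRd
[2] P1: store L1 := 77 | P0:I, P1:M(77), P2:I | bus: BusRdX
[3] P1: load  L1 | P0:I, P1:M(77), P2:I | bus: none
[4] P1: load  L0 | P0:I, P1:S(40), P2:I | bus: BusRd
[5] P0: load  L2 | P0:S(40), P1:I, P2:I | bus: BusRd
[6] P2: store L1 := 1 | P0:I, P1:I, P2:M(1) | bus: BusRdX,Flush
[7] P1: load  L1 | P0:I, P1:S(1), P2:S(1) | bus: BusRd,Flush
[8] P1: load  L1 | P0:I, P1:S(1), P2:S(1) | bus: none
[9] P0: store L2 := 65 | P0:M(65), P1:I, P2:I | bus: BusRdX
[10] P1: store L0 := 67 | P0:I, P1:M(67), P2:I | bus: BusRdX
[11] P0: store L2 := 45 | P0:M(45), P1:I, P2:I | bus: none
[12] P1: load  L0 | P0:I, P1:M(67), P2:I | bus: none
[13] P0: store L1 := 26 | P0:M(26), P1:I, P2:I | bus: BusRdX
[14] P0: store L0 := 32 | P0:M(32), P1:I, P2:I | bus: BusRdX,Flush
[15] P0: store L1 := 33 | P0:M(33), P1:I, P2:I | bus: none
[16] P2: store L2 := 43 | P0:I, P1:I, P2:M(43) | bus: BusRdX,Flush
[17] P2: store L0 := 48 | P0:I, P1:I, P2:M(48) | bus: BusRdX,Flush
[18] P1: store L0 := 78 | P0:I, P1:M(78), P2:I | bus: BusRdX,Flush
[19] P0: store L1 := 48 | P0:M(48), P1:I, P2:I | bus: none
[20] P2: store L0 := 72 | P0:I, P1:I, P2:M(72) | bus: BusRdX,Flush
[21] P2: store L1 := 72 | P0:I, P1:I, P2:M(72) | bus: BusRdX,Flush
[22] P0: store L2 := 17 | P0:M(17), P1:I, P2:I | bus: BusRdX,Flush
[23] P0: store L2 := 68 | P0:M(68), P1:I, P2:I | bus: none
[24] P2: load  L2 | P0:S(68), P1:I, P2:S(68) | bus: BusRd,Flush
[25] P2: store L2 := 80 | P0:I, P1:I, P2:M(80) | bus: BusRdX
[26] P1: load  L0 | P0:I, P1:S(72), P2:S(72) | bus: BusRd,Flush
[27] P0: load  L0 | P0:S(72), P1:S(72), P2:S(72) | bus: BusRd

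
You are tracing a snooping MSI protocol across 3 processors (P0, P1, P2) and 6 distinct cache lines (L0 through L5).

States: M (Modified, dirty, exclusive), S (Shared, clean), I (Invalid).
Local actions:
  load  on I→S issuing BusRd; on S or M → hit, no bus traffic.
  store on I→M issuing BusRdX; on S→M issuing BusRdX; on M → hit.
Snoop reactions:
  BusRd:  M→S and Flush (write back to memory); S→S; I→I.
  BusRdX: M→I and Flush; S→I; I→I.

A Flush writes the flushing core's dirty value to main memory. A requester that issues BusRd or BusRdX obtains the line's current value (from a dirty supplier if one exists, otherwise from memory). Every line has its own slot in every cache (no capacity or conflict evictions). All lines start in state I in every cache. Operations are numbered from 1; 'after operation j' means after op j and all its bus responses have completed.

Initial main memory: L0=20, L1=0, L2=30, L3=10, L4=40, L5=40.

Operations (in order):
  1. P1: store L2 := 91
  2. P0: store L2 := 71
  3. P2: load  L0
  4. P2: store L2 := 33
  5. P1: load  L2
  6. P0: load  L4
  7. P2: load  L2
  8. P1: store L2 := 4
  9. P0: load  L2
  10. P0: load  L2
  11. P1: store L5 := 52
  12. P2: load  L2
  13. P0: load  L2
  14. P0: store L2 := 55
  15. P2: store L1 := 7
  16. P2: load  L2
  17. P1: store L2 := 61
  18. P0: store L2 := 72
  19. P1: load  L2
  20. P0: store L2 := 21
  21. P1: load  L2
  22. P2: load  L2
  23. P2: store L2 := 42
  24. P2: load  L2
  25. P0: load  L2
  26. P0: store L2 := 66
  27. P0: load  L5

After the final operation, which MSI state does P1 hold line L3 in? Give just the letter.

state = I

1. P1: store L2 := 91  bus=[BusRdX]  L2: P0=I P1=M P2=I  mem[L2]=30
2. P0: store L2 := 71  bus=[BusRdX,Flush]  L2: P0=M P1=I P2=I  mem[L2]=91
3. P2: load  L0  bus=[BusRd]  L0: P0=I P1=I P2=S  mem[L0]=20
4. P2: store L2 := 33  bus=[BusRdX,Flush]  L2: P0=I P1=I P2=M  mem[L2]=71
5. P1: load  L2  bus=[BusRd,Flush]  L2: P0=I P1=S P2=S  mem[L2]=33
6. P0: load  L4  bus=[BusRd]  L4: P0=S P1=I P2=I  mem[L4]=40
7. P2: load  L2  bus=[-]  L2: P0=I P1=S P2=S  mem[L2]=33
8. P1: store L2 := 4  bus=[BusRdX]  L2: P0=I P1=M P2=I  mem[L2]=33
9. P0: load  L2  bus=[BusRd,Flush]  L2: P0=S P1=S P2=I  mem[L2]=4
10. P0: load  L2  bus=[-]  L2: P0=S P1=S P2=I  mem[L2]=4
11. P1: store L5 := 52  bus=[BusRdX]  L5: P0=I P1=M P2=I  mem[L5]=40
12. P2: load  L2  bus=[BusRd]  L2: P0=S P1=S P2=S  mem[L2]=4
13. P0: load  L2  bus=[-]  L2: P0=S P1=S P2=S  mem[L2]=4
14. P0: store L2 := 55  bus=[BusRdX]  L2: P0=M P1=I P2=I  mem[L2]=4
15. P2: store L1 := 7  bus=[BusRdX]  L1: P0=I P1=I P2=M  mem[L1]=0
16. P2: load  L2  bus=[BusRd,Flush]  L2: P0=S P1=I P2=S  mem[L2]=55
17. P1: store L2 := 61  bus=[BusRdX]  L2: P0=I P1=M P2=I  mem[L2]=55
18. P0: store L2 := 72  bus=[BusRdX,Flush]  L2: P0=M P1=I P2=I  mem[L2]=61
19. P1: load  L2  bus=[BusRd,Flush]  L2: P0=S P1=S P2=I  mem[L2]=72
20. P0: store L2 := 21  bus=[BusRdX]  L2: P0=M P1=I P2=I  mem[L2]=72
21. P1: load  L2  bus=[BusRd,Flush]  L2: P0=S P1=S P2=I  mem[L2]=21
22. P2: load  L2  bus=[BusRd]  L2: P0=S P1=S P2=S  mem[L2]=21
23. P2: store L2 := 42  bus=[BusRdX]  L2: P0=I P1=I P2=M  mem[L2]=21
24. P2: load  L2  bus=[-]  L2: P0=I P1=I P2=M  mem[L2]=21
25. P0: load  L2  bus=[BusRd,Flush]  L2: P0=S P1=I P2=S  mem[L2]=42
26. P0: store L2 := 66  bus=[BusRdX]  L2: P0=M P1=I P2=I  mem[L2]=42
27. P0: load  L5  bus=[BusRd,Flush]  L5: P0=S P1=S P2=I  mem[L5]=52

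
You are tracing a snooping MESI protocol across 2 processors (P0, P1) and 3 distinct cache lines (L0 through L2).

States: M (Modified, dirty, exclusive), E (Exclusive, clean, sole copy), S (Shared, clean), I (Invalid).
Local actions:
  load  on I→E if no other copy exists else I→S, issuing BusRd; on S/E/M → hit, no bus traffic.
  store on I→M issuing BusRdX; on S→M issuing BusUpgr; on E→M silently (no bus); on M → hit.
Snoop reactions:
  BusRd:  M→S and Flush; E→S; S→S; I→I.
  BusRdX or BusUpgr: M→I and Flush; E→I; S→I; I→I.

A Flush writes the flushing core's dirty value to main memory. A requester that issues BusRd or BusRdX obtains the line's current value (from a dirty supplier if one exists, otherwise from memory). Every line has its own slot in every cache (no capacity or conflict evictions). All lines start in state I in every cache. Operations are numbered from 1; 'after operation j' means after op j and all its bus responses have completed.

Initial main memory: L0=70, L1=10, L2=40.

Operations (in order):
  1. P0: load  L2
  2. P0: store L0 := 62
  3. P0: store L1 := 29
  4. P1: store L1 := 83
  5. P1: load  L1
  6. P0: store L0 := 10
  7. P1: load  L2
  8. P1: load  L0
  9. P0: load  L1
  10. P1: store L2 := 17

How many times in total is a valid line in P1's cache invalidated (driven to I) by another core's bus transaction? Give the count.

invalidations = 0

1. P0: load  L2  bus=[BusRd]  L2: P0=E P1=I  mem[L2]=40
2. P0: store L0 := 62  bus=[BusRdX]  L0: P0=M P1=I  mem[L0]=70
3. P0: store L1 := 29  bus=[BusRdX]  L1: P0=M P1=I  mem[L1]=10
4. P1: store L1 := 83  bus=[BusRdX,Flush]  L1: P0=I P1=M  mem[L1]=29
5. P1: load  L1  bus=[-]  L1: P0=I P1=M  mem[L1]=29
6. P0: store L0 := 10  bus=[-]  L0: P0=M P1=I  mem[L0]=70
7. P1: load  L2  bus=[BusRd]  L2: P0=S P1=S  mem[L2]=40
8. P1: load  L0  bus=[BusRd,Flush]  L0: P0=S P1=S  mem[L0]=10
9. P0: load  L1  bus=[BusRd,Flush]  L1: P0=S P1=S  mem[L1]=83
10. P1: store L2 := 17  bus=[BusUpgr]  L2: P0=I P1=M  mem[L2]=40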